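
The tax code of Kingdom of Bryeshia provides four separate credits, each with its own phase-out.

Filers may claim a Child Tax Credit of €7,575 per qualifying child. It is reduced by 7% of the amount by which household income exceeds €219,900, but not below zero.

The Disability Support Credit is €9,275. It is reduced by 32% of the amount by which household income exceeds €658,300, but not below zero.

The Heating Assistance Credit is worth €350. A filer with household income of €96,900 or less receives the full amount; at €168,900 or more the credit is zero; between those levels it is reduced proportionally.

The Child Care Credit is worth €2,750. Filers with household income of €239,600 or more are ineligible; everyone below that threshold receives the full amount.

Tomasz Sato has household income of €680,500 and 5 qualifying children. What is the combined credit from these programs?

Child Tax Credit: base = 5 × €7,575 = €37,875. 7% of the €460,600 excess over €219,900 is €32,242; credit = €37,875 − €32,242 = €5,633.
Disability Support Credit: 32% of the €22,200 excess over €658,300 is €7,104; credit = €9,275 − €7,104 = €2,171.
Heating Assistance Credit: €680,500 is at or above €168,900, so the credit is €0.
Child Care Credit: €680,500 meets or exceeds the €239,600 cutoff, so the credit is €0.
Total: €5,633 + €2,171 + €0 + €0 = €7,804.

€7,804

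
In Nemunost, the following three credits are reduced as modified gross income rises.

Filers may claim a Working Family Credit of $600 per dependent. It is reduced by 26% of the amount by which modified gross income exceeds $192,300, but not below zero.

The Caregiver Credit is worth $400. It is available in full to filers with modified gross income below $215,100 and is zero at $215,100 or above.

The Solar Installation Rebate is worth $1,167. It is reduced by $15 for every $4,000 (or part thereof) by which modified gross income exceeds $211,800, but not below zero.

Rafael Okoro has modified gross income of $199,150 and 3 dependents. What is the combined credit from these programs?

Working Family Credit: base = 3 × $600 = $1,800. 26% of the $6,850 excess over $192,300 is $1,781; credit = $1,800 − $1,781 = $19.
Caregiver Credit: $199,150 is below the $215,100 cutoff, so the full $400 applies.
Solar Installation Rebate: $199,150 is at or below the $211,800 threshold, so the full $1,167 applies.
Total: $19 + $400 + $1,167 = $1,586.

$1,586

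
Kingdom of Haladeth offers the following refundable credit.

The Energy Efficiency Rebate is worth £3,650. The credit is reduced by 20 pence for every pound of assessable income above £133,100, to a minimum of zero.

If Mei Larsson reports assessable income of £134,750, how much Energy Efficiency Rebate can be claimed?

Energy Efficiency Rebate: 20% of the £1,650 excess over £133,100 is £330; credit = £3,650 − £330 = £3,320.

£3,320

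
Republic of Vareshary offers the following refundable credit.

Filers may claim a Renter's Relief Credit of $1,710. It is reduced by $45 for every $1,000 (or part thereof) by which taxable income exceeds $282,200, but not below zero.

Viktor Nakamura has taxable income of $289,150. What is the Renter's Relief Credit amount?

Renter's Relief Credit: income exceeds $282,200 by $6,950, which is 7 full-or-partial $1,000 increments; reduction = 7 × $45 = $315, leaving $1,395.

$1,395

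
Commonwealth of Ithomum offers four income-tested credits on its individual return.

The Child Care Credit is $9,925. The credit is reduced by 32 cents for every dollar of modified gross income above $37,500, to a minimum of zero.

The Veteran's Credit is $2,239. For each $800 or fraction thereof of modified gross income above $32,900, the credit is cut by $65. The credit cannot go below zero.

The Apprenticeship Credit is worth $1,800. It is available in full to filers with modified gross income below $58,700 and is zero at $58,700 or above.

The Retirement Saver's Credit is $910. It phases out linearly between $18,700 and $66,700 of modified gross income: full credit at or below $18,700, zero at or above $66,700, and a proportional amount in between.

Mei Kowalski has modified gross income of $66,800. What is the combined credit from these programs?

$549

Child Care Credit: 32% of the $29,300 excess over $37,500 is $9,376; credit = $9,925 − $9,376 = $549.
Veteran's Credit: income exceeds $32,900 by $33,900 → 43 increments × $65 = $2,795 ≥ base, so the credit is $0.
Apprenticeship Credit: $66,800 meets or exceeds the $58,700 cutoff, so the credit is $0.
Retirement Saver's Credit: $66,800 is at or above $66,700, so the credit is $0.
Total: $549 + $0 + $0 + $0 = $549.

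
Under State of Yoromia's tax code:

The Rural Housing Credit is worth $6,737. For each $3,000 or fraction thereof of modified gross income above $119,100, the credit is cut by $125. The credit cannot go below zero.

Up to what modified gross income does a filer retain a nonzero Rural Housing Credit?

$278,100

After 53 increments the reduction is 53 × $125 = $6,625, leaving $112; one more increment wipes it out. Increment 53 ends at excess 53 × $3,000 = $159,000, so the highest qualifying income is $119,100 + $159,000 = $278,100.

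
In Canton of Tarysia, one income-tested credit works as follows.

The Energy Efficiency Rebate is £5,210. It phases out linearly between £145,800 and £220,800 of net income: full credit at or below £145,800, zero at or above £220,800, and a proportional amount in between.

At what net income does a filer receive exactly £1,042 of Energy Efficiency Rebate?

£205,800

£1,042 is 1,042/5,210 of the full £5,210, so 4,168/5,210 of the £75,000 range has been used: income = £145,800 + £75,000 × 4,168/5,210 = £205,800.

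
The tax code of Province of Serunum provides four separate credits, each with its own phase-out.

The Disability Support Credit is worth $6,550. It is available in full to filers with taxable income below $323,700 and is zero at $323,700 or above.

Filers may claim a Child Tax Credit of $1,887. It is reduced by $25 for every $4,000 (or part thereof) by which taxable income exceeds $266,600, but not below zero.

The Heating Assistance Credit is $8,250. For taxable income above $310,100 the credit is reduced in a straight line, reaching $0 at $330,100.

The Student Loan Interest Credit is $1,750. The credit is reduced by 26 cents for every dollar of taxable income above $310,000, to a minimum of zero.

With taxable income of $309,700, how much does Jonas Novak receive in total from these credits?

$18,162

Disability Support Credit: $309,700 is below the $323,700 cutoff, so the full $6,550 applies.
Child Tax Credit: income exceeds $266,600 by $43,100, which is 11 full-or-partial $4,000 increments; reduction = 11 × $25 = $275, leaving $1,612.
Heating Assistance Credit: $309,700 is at or below the $310,100 threshold, so the full $8,250 applies.
Student Loan Interest Credit: $309,700 is at or below the $310,000 threshold, so the full $1,750 applies.
Total: $6,550 + $1,612 + $8,250 + $1,750 = $18,162.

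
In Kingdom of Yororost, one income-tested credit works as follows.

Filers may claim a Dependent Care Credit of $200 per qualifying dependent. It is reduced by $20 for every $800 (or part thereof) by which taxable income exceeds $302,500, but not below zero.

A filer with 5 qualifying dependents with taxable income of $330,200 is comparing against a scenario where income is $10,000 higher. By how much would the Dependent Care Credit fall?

At $330,200 — base = 5 × $200 = $1,000. income exceeds $302,500 by $27,700, which is 35 full-or-partial $800 increments; reduction = 35 × $20 = $700, leaving $300.
At $340,200 — base = 5 × $200 = $1,000. income exceeds $302,500 by $37,700, which is 48 full-or-partial $800 increments; reduction = 48 × $20 = $960, leaving $40.
Lost: $300 − $40 = $260.

$260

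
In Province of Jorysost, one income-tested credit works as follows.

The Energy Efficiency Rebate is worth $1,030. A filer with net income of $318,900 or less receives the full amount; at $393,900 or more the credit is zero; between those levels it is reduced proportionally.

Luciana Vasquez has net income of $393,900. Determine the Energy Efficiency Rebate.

Energy Efficiency Rebate: $393,900 is at or above $393,900, so the credit is $0.

$0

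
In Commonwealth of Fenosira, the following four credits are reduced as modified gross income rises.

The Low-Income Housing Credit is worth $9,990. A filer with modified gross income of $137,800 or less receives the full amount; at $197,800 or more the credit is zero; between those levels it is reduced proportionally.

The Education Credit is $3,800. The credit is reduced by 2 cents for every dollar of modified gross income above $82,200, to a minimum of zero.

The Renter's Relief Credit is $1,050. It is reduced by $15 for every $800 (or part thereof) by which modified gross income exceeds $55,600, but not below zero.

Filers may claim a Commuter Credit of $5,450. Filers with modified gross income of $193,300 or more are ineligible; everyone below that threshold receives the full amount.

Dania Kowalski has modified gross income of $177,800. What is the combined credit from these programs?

$10,668

Low-Income Housing Credit: $177,800 is $40,000 into a $60,000 phase-out range, leaving 20,000/60,000 of the credit: $9,990 × 20,000/60,000 = $3,330.
Education Credit: 2% of the $95,600 excess over $82,200 is $1,912; credit = $3,800 − $1,912 = $1,888.
Renter's Relief Credit: income exceeds $55,600 by $122,200 → 153 increments × $15 = $2,295 ≥ base, so the credit is $0.
Commuter Credit: $177,800 is below the $193,300 cutoff, so the full $5,450 applies.
Total: $3,330 + $1,888 + $0 + $5,450 = $10,668.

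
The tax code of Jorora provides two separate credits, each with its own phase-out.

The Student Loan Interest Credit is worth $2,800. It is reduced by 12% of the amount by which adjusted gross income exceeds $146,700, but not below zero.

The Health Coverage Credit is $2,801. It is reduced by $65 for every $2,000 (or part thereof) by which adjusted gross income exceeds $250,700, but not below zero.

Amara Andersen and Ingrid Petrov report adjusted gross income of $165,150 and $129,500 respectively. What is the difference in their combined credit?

$2,214

Amara ($165,150): Student Loan Interest Credit: 12% of the $18,450 excess over $146,700 is $2,214; credit = $2,800 − $2,214 = $586. Health Coverage Credit: $165,150 is at or below the $250,700 threshold, so the full $2,801 applies. total $586 + $2,801 = $3,387
Ingrid ($129,500): Student Loan Interest Credit: $129,500 is at or below the $146,700 threshold, so the full $2,800 applies. Health Coverage Credit: $129,500 is at or below the $250,700 threshold, so the full $2,801 applies. total $2,800 + $2,801 = $5,601
Difference: |$3,387 − $5,601| = $2,214.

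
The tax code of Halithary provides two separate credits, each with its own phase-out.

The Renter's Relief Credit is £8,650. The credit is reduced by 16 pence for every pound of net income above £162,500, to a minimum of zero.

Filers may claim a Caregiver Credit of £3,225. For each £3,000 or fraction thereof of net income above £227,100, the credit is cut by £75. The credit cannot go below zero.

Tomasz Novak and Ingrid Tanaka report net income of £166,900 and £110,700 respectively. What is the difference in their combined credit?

Tomasz (£166,900): Renter's Relief Credit: 16% of the £4,400 excess over £162,500 is £704; credit = £8,650 − £704 = £7,946. Caregiver Credit: £166,900 is at or below the £227,100 threshold, so the full £3,225 applies. total £7,946 + £3,225 = £11,171
Ingrid (£110,700): Renter's Relief Credit: £110,700 is at or below the £162,500 threshold, so the full £8,650 applies. Caregiver Credit: £110,700 is at or below the £227,100 threshold, so the full £3,225 applies. total £8,650 + £3,225 = £11,875
Difference: |£11,171 − £11,875| = £704.

£704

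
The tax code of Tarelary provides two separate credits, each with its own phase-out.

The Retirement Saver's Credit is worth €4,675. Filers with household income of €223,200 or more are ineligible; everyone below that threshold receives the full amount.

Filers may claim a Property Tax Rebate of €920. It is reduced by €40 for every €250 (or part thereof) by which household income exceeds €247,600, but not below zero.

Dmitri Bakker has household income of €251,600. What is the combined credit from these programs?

€280

Retirement Saver's Credit: €251,600 meets or exceeds the €223,200 cutoff, so the credit is €0.
Property Tax Rebate: income exceeds €247,600 by €4,000, which is 16 full-or-partial €250 increments; reduction = 16 × €40 = €640, leaving €280.
Total: €0 + €280 = €280.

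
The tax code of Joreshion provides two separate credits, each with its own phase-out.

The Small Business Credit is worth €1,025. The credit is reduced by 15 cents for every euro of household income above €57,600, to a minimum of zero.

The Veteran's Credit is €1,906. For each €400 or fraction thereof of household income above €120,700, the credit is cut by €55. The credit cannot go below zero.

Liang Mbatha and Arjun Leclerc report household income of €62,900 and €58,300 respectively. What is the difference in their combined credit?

€690

Liang (€62,900): Small Business Credit: 15% of the €5,300 excess over €57,600 is €795; credit = €1,025 − €795 = €230. Veteran's Credit: €62,900 is at or below the €120,700 threshold, so the full €1,906 applies. total €230 + €1,906 = €2,136
Arjun (€58,300): Small Business Credit: 15% of the €700 excess over €57,600 is €105; credit = €1,025 − €105 = €920. Veteran's Credit: €58,300 is at or below the €120,700 threshold, so the full €1,906 applies. total €920 + €1,906 = €2,826
Difference: |€2,136 − €2,826| = €690.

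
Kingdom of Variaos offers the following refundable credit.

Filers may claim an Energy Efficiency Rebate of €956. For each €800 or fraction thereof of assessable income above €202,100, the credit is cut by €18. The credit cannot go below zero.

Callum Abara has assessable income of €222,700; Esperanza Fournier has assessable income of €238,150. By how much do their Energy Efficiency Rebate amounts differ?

€360

Callum (€222,700): Energy Efficiency Rebate: income exceeds €202,100 by €20,600, which is 26 full-or-partial €800 increments; reduction = 26 × €18 = €468, leaving €488.
Esperanza (€238,150): Energy Efficiency Rebate: income exceeds €202,100 by €36,050, which is 46 full-or-partial €800 increments; reduction = 46 × €18 = €828, leaving €128.
Difference: |€488 − €128| = €360.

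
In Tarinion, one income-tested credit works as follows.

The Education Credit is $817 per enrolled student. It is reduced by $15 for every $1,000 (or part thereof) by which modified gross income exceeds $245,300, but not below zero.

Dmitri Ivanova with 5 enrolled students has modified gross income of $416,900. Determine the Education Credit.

$1,505

Education Credit: base = 5 × $817 = $4,085. income exceeds $245,300 by $171,600, which is 172 full-or-partial $1,000 increments; reduction = 172 × $15 = $2,580, leaving $1,505.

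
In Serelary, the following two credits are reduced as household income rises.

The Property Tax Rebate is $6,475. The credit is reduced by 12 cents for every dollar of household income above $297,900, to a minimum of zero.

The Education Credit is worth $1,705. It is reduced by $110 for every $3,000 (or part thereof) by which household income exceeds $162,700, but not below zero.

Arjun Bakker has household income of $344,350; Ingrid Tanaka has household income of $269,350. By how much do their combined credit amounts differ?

Arjun ($344,350): Property Tax Rebate: 12% of the $46,450 excess over $297,900 is $5,574; credit = $6,475 − $5,574 = $901. Education Credit: income exceeds $162,700 by $181,650 → 61 increments × $110 = $6,710 ≥ base, so the credit is $0. total $901 + $0 = $901
Ingrid ($269,350): Property Tax Rebate: $269,350 is at or below the $297,900 threshold, so the full $6,475 applies. Education Credit: income exceeds $162,700 by $106,650 → 36 increments × $110 = $3,960 ≥ base, so the credit is $0. total $6,475 + $0 = $6,475
Difference: |$901 − $6,475| = $5,574.

$5,574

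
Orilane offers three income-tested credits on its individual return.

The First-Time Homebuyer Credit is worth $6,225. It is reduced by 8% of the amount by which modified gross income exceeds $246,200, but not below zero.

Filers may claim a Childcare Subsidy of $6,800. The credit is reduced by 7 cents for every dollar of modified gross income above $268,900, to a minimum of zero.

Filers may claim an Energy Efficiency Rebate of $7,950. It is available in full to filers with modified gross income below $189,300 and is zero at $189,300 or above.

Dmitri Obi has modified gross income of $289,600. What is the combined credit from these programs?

First-Time Homebuyer Credit: 8% of the $43,400 excess over $246,200 is $3,472; credit = $6,225 − $3,472 = $2,753.
Childcare Subsidy: 7% of the $20,700 excess over $268,900 is $1,449; credit = $6,800 − $1,449 = $5,351.
Energy Efficiency Rebate: $289,600 meets or exceeds the $189,300 cutoff, so the credit is $0.
Total: $2,753 + $5,351 + $0 = $8,104.

$8,104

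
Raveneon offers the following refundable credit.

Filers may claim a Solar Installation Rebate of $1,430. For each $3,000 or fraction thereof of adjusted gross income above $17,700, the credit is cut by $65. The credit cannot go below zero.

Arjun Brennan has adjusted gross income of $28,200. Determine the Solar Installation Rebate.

Solar Installation Rebate: income exceeds $17,700 by $10,500, which is 4 full-or-partial $3,000 increments; reduction = 4 × $65 = $260, leaving $1,170.

$1,170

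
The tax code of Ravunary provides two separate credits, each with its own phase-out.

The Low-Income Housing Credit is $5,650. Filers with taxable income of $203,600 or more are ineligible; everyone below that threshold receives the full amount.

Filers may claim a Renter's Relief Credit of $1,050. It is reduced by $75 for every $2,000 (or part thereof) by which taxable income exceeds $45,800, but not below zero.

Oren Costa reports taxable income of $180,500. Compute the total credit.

$5,650

Low-Income Housing Credit: $180,500 is below the $203,600 cutoff, so the full $5,650 applies.
Renter's Relief Credit: income exceeds $45,800 by $134,700 → 68 increments × $75 = $5,100 ≥ base, so the credit is $0.
Total: $5,650 + $0 = $5,650.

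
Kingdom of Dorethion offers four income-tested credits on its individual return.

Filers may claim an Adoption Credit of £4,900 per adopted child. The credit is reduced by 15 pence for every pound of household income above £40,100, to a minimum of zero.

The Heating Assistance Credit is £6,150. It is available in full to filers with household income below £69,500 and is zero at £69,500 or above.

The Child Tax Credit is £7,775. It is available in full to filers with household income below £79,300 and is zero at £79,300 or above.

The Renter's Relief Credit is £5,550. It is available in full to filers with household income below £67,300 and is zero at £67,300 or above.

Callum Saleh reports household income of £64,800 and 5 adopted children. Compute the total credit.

Adoption Credit: base = 5 × £4,900 = £24,500. 15% of the £24,700 excess over £40,100 is £3,705; credit = £24,500 − £3,705 = £20,795.
Heating Assistance Credit: £64,800 is below the £69,500 cutoff, so the full £6,150 applies.
Child Tax Credit: £64,800 is below the £79,300 cutoff, so the full £7,775 applies.
Renter's Relief Credit: £64,800 is below the £67,300 cutoff, so the full £5,550 applies.
Total: £20,795 + £6,150 + £7,775 + £5,550 = £40,270.

£40,270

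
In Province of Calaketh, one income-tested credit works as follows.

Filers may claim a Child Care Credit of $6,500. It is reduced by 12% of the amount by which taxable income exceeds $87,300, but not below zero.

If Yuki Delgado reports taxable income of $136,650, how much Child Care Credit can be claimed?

$578

Child Care Credit: 12% of the $49,350 excess over $87,300 is $5,922; credit = $6,500 − $5,922 = $578.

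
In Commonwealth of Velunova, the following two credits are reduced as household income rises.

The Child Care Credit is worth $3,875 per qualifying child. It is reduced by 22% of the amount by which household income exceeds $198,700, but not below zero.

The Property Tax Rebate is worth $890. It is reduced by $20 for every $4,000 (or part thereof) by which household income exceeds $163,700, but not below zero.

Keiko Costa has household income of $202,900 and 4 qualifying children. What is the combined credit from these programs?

$15,266

Child Care Credit: base = 4 × $3,875 = $15,500. 22% of the $4,200 excess over $198,700 is $924; credit = $15,500 − $924 = $14,576.
Property Tax Rebate: income exceeds $163,700 by $39,200, which is 10 full-or-partial $4,000 increments; reduction = 10 × $20 = $200, leaving $690.
Total: $14,576 + $690 = $15,266.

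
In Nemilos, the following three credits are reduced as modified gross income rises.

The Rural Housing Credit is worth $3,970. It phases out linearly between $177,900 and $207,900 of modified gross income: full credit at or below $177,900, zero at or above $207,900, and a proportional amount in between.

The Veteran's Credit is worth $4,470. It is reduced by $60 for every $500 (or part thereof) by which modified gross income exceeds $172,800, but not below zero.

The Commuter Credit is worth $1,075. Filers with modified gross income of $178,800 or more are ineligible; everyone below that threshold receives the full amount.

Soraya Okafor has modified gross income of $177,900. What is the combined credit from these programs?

Rural Housing Credit: $177,900 is at or below the $177,900 threshold, so the full $3,970 applies.
Veteran's Credit: income exceeds $172,800 by $5,100, which is 11 full-or-partial $500 increments; reduction = 11 × $60 = $660, leaving $3,810.
Commuter Credit: $177,900 is below the $178,800 cutoff, so the full $1,075 applies.
Total: $3,970 + $3,810 + $1,075 = $8,855.

$8,855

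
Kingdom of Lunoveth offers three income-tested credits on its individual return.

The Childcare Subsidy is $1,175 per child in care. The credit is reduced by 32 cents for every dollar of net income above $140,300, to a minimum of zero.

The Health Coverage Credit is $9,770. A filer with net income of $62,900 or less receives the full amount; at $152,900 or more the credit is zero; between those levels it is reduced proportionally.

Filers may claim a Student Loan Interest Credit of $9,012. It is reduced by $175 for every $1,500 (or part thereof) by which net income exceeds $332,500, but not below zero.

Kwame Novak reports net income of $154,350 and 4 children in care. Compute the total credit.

Childcare Subsidy: base = 4 × $1,175 = $4,700. 32% of the $14,050 excess over $140,300 is $4,496; credit = $4,700 − $4,496 = $204.
Health Coverage Credit: $154,350 is at or above $152,900, so the credit is $0.
Student Loan Interest Credit: $154,350 is at or below the $332,500 threshold, so the full $9,012 applies.
Total: $204 + $0 + $9,012 = $9,216.

$9,216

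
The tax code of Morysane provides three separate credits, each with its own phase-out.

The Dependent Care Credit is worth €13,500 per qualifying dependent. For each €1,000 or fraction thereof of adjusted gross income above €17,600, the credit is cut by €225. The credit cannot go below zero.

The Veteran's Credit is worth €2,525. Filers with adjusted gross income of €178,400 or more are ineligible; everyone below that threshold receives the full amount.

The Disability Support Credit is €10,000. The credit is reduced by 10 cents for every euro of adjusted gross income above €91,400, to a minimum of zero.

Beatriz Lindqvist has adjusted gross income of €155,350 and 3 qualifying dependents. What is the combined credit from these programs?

Dependent Care Credit: base = 3 × €13,500 = €40,500. income exceeds €17,600 by €137,750, which is 138 full-or-partial €1,000 increments; reduction = 138 × €225 = €31,050, leaving €9,450.
Veteran's Credit: €155,350 is below the €178,400 cutoff, so the full €2,525 applies.
Disability Support Credit: 10% of the €63,950 excess over €91,400 is €6,395; credit = €10,000 − €6,395 = €3,605.
Total: €9,450 + €2,525 + €3,605 = €15,580.

€15,580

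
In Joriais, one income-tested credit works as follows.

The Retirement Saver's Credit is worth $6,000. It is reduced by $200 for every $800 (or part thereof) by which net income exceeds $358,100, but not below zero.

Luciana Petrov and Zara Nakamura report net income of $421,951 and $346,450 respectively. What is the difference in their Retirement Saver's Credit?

Luciana ($421,951): Retirement Saver's Credit: income exceeds $358,100 by $63,851 → 80 increments × $200 = $16,000 ≥ base, so the credit is $0.
Zara ($346,450): Retirement Saver's Credit: $346,450 is at or below the $358,100 threshold, so the full $6,000 applies.
Difference: |$0 − $6,000| = $6,000.

$6,000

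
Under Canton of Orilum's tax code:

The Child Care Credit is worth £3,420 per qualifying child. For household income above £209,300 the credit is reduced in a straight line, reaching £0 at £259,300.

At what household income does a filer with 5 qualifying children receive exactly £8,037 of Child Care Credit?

Full credit = 5 × £3,420 = £17,100.
£8,037 is 8,037/17,100 of the full £17,100, so 9,063/17,100 of the £50,000 range has been used: income = £209,300 + £50,000 × 9,063/17,100 = £235,800.

£235,800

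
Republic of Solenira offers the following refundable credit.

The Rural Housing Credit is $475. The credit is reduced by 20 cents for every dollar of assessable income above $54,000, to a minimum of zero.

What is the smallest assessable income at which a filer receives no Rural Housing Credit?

The credit falls by 20% of each dollar above $54,000, so it reaches zero when the excess is $475 / 20% = $2,375: income = $54,000 + $2,375 = $56,375.

$56,375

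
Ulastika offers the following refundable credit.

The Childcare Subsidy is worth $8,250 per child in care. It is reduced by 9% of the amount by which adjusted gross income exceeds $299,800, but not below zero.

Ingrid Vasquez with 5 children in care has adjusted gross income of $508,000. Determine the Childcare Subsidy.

Childcare Subsidy: base = 5 × $8,250 = $41,250. 9% of the $208,200 excess over $299,800 is $18,738; credit = $41,250 − $18,738 = $22,512.

$22,512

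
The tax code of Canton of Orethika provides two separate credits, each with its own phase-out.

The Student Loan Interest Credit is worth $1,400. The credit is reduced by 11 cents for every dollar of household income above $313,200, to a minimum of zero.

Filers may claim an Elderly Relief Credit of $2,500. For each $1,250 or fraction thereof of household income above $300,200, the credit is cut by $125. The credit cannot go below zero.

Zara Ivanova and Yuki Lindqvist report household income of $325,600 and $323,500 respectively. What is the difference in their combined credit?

$356

Zara ($325,600): Student Loan Interest Credit: 11% of the $12,400 excess over $313,200 is $1,364; credit = $1,400 − $1,364 = $36. Elderly Relief Credit: income exceeds $300,200 by $25,400 → 21 increments × $125 = $2,625 ≥ base, so the credit is $0. total $36 + $0 = $36
Yuki ($323,500): Student Loan Interest Credit: 11% of the $10,300 excess over $313,200 is $1,133; credit = $1,400 − $1,133 = $267. Elderly Relief Credit: income exceeds $300,200 by $23,300, which is 19 full-or-partial $1,250 increments; reduction = 19 × $125 = $2,375, leaving $125. total $267 + $125 = $392
Difference: |$36 − $392| = $356.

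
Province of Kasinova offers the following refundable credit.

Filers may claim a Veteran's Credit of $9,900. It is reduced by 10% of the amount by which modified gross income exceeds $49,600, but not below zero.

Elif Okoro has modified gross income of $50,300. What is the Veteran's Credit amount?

$9,830

Veteran's Credit: 10% of the $700 excess over $49,600 is $70; credit = $9,900 − $70 = $9,830.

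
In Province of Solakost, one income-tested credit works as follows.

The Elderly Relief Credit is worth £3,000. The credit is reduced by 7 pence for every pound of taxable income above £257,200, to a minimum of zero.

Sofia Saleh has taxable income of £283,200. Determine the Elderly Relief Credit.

Elderly Relief Credit: 7% of the £26,000 excess over £257,200 is £1,820; credit = £3,000 − £1,820 = £1,180.

£1,180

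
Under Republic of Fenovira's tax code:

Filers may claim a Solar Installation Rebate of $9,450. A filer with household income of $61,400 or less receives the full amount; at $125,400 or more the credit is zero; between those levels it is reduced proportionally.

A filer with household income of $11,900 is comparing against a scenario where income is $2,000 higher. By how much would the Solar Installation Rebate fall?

At $11,900 — $11,900 is at or below the $61,400 threshold, so the full $9,450 applies.
At $13,900 — $13,900 is at or below the $61,400 threshold, so the full $9,450 applies.
Lost: $9,450 − $9,450 = $0.

$0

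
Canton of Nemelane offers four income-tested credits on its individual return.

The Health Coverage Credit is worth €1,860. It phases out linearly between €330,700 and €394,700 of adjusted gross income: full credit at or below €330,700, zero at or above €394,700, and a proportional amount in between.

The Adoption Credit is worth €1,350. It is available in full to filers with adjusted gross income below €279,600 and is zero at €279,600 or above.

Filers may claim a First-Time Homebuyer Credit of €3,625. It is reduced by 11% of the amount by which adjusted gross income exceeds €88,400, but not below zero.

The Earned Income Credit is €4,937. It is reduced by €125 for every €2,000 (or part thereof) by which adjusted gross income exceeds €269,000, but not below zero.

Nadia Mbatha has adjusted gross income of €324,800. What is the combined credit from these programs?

Health Coverage Credit: €324,800 is at or below the €330,700 threshold, so the full €1,860 applies.
Adoption Credit: €324,800 meets or exceeds the €279,600 cutoff, so the credit is €0.
First-Time Homebuyer Credit: 11% of the €236,400 excess over €88,400 is €26,004 ≥ base, so the credit is €0.
Earned Income Credit: income exceeds €269,000 by €55,800, which is 28 full-or-partial €2,000 increments; reduction = 28 × €125 = €3,500, leaving €1,437.
Total: €1,860 + €0 + €0 + €1,437 = €3,297.

€3,297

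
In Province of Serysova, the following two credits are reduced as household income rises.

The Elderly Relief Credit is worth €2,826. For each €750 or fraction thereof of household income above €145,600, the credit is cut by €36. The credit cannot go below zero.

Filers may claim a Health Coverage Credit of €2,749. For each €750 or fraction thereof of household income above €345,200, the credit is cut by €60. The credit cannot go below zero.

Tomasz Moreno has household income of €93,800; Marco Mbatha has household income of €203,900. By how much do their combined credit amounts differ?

€2,808

Tomasz (€93,800): Elderly Relief Credit: €93,800 is at or below the €145,600 threshold, so the full €2,826 applies. Health Coverage Credit: €93,800 is at or below the €345,200 threshold, so the full €2,749 applies. total €2,826 + €2,749 = €5,575
Marco (€203,900): Elderly Relief Credit: income exceeds €145,600 by €58,300, which is 78 full-or-partial €750 increments; reduction = 78 × €36 = €2,808, leaving €18. Health Coverage Credit: €203,900 is at or below the €345,200 threshold, so the full €2,749 applies. total €18 + €2,749 = €2,767
Difference: |€5,575 − €2,767| = €2,808.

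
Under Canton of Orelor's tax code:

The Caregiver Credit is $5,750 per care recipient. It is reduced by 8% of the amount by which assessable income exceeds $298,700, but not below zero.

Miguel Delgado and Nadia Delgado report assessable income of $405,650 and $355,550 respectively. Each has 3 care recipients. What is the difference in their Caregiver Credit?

$4,008

Miguel ($405,650): Caregiver Credit: base = 3 × $5,750 = $17,250. 8% of the $106,950 excess over $298,700 is $8,556; credit = $17,250 − $8,556 = $8,694.
Nadia ($355,550): Caregiver Credit: base = 3 × $5,750 = $17,250. 8% of the $56,850 excess over $298,700 is $4,548; credit = $17,250 − $4,548 = $12,702.
Difference: |$8,694 − $12,702| = $4,008.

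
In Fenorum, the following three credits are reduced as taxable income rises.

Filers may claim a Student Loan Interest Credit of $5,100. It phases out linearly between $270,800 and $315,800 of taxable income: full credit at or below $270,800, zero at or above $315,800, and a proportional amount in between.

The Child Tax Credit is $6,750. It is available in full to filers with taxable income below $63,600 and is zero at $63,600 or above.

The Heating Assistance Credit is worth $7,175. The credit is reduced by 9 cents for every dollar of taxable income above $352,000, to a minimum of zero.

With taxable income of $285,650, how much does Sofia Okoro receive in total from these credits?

$10,592

Student Loan Interest Credit: $285,650 is $14,850 into a $45,000 phase-out range, leaving 30,150/45,000 of the credit: $5,100 × 30,150/45,000 = $3,417.
Child Tax Credit: $285,650 meets or exceeds the $63,600 cutoff, so the credit is $0.
Heating Assistance Credit: $285,650 is at or below the $352,000 threshold, so the full $7,175 applies.
Total: $3,417 + $0 + $7,175 = $10,592.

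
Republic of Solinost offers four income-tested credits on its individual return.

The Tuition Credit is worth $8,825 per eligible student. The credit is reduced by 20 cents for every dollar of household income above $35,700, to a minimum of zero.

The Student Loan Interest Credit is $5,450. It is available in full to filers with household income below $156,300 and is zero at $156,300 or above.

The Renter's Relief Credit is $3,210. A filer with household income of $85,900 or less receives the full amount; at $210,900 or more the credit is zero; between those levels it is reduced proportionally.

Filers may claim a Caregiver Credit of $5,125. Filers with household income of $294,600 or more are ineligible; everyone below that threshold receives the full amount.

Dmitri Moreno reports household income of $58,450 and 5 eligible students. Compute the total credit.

$53,360

Tuition Credit: base = 5 × $8,825 = $44,125. 20% of the $22,750 excess over $35,700 is $4,550; credit = $44,125 − $4,550 = $39,575.
Student Loan Interest Credit: $58,450 is below the $156,300 cutoff, so the full $5,450 applies.
Renter's Relief Credit: $58,450 is at or below the $85,900 threshold, so the full $3,210 applies.
Caregiver Credit: $58,450 is below the $294,600 cutoff, so the full $5,125 applies.
Total: $39,575 + $5,450 + $3,210 + $5,125 = $53,360.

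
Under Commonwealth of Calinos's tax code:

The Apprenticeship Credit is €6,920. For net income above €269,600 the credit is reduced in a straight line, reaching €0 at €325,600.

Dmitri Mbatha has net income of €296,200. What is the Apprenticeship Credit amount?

Apprenticeship Credit: €296,200 is €26,600 into a €56,000 phase-out range, leaving 29,400/56,000 of the credit: €6,920 × 29,400/56,000 = €3,633.

€3,633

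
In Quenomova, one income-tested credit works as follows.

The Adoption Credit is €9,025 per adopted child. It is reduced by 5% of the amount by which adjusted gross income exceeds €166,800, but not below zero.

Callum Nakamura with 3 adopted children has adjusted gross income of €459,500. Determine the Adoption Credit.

Adoption Credit: base = 3 × €9,025 = €27,075. 5% of the €292,700 excess over €166,800 is €14,635; credit = €27,075 − €14,635 = €12,440.

€12,440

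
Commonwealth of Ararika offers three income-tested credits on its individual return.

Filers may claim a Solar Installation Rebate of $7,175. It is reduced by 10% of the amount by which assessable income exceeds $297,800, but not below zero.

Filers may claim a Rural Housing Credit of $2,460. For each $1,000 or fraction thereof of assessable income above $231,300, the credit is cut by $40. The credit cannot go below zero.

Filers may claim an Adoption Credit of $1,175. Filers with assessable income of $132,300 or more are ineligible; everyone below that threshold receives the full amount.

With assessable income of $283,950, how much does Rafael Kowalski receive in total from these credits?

Solar Installation Rebate: $283,950 is at or below the $297,800 threshold, so the full $7,175 applies.
Rural Housing Credit: income exceeds $231,300 by $52,650, which is 53 full-or-partial $1,000 increments; reduction = 53 × $40 = $2,120, leaving $340.
Adoption Credit: $283,950 meets or exceeds the $132,300 cutoff, so the credit is $0.
Total: $7,175 + $340 + $0 = $7,515.

$7,515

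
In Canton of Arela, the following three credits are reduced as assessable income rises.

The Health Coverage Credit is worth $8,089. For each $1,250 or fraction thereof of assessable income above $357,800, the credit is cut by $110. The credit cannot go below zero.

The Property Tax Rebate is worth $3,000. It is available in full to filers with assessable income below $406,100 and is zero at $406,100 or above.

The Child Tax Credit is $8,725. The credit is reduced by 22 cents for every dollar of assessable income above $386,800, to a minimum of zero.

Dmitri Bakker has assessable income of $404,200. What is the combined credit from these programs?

$11,806

Health Coverage Credit: income exceeds $357,800 by $46,400, which is 38 full-or-partial $1,250 increments; reduction = 38 × $110 = $4,180, leaving $3,909.
Property Tax Rebate: $404,200 is below the $406,100 cutoff, so the full $3,000 applies.
Child Tax Credit: 22% of the $17,400 excess over $386,800 is $3,828; credit = $8,725 − $3,828 = $4,897.
Total: $3,909 + $3,000 + $4,897 = $11,806.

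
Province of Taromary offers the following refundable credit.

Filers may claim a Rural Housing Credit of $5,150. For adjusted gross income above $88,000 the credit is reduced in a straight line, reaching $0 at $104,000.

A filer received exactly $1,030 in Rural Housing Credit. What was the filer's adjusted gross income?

$1,030 is 1,030/5,150 of the full $5,150, so 4,120/5,150 of the $16,000 range has been used: income = $88,000 + $16,000 × 4,120/5,150 = $100,800.

$100,800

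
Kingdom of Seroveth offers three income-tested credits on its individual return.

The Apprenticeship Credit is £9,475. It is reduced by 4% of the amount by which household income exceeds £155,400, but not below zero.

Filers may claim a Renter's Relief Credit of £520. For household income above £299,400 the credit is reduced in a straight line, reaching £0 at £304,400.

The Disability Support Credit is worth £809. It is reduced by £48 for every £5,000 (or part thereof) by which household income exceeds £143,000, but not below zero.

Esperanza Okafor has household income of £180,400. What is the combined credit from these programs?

£9,420

Apprenticeship Credit: 4% of the £25,000 excess over £155,400 is £1,000; credit = £9,475 − £1,000 = £8,475.
Renter's Relief Credit: £180,400 is at or below the £299,400 threshold, so the full £520 applies.
Disability Support Credit: income exceeds £143,000 by £37,400, which is 8 full-or-partial £5,000 increments; reduction = 8 × £48 = £384, leaving £425.
Total: £8,475 + £520 + £425 = £9,420.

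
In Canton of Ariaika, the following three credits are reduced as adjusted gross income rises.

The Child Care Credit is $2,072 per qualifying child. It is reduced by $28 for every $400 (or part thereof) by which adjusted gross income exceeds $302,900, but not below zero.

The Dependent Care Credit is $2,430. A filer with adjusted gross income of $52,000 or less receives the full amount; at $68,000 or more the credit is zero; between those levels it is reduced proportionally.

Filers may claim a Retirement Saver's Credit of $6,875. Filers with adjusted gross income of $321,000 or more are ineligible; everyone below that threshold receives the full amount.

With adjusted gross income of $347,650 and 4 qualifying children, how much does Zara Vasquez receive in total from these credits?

$5,152

Child Care Credit: base = 4 × $2,072 = $8,288. income exceeds $302,900 by $44,750, which is 112 full-or-partial $400 increments; reduction = 112 × $28 = $3,136, leaving $5,152.
Dependent Care Credit: $347,650 is at or above $68,000, so the credit is $0.
Retirement Saver's Credit: $347,650 meets or exceeds the $321,000 cutoff, so the credit is $0.
Total: $5,152 + $0 + $0 = $5,152.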